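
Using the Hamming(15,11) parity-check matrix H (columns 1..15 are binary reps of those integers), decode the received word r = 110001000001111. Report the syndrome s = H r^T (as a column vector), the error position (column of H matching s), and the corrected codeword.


s = (0, 1, 0, 1)^T, error position = 5, corrected codeword c = 110011000001111

Compute s = H r^T mod 2 one row at a time:
  s_1 = 0 + 0 + 0 + 0 + 1 + 1 + 1 + 1 = 4 ≡ 0 (mod 2).
  s_2 = 0 + 0 + 1 + 0 + 1 + 1 + 1 + 1 = 5 ≡ 1 (mod 2).
  s_3 = 1 + 0 + 1 + 0 + 0 + 0 + 1 + 1 = 4 ≡ 0 (mod 2).
  s_4 = 1 + 0 + 0 + 0 + 0 + 0 + 1 + 1 = 3 ≡ 1 (mod 2).
s = (0, 1, 0, 1)^T — this equals column 5 of H (binary 0101), so error is at position 5.
Correct: flip bit 5 of r = 110001000001111 to get c = 110011000001111.


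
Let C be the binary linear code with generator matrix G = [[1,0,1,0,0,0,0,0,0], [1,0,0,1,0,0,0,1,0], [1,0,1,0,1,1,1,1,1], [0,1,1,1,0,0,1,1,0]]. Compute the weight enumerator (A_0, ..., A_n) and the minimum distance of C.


Weight distribution: A_0 = 1, A_2 = 2, A_3 = 2, A_4 = 1, A_5 = 4, A_6 = 4, A_7 = 2. Minimum distance d = 2.

Enumerate all 2^4 = 16 messages m ∈ F_2^4.
For each, compute codeword c = mG in F_2^9, then tally its weight.
  m = 0000 → c = 000000000, weight = 0.
  m = 1000 → c = 101000000, weight = 2.
  m = 0100 → c = 100100010, weight = 3.
  m = 1100 → c = 001100010, weight = 3.
  m = 0010 → c = 101011111, weight = 7.
  m = 1010 → c = 000011111, weight = 5.
  m = 0110 → c = 001111101, weight = 6.
  m = 1110 → c = 100111101, weight = 6.
  m = 0001 → c = 011100110, weight = 5.
  m = 1001 → c = 110100110, weight = 5.
  m = 0101 → c = 111000100, weight = 4.
  m = 1101 → c = 010000100, weight = 2.
  m = 0011 → c = 110111001, weight = 6.
  m = 1011 → c = 011111001, weight = 6.
  m = 0111 → c = 010011011, weight = 5.
  m = 1111 → c = 111011011, weight = 7.
Tally weights:
  weight 0: 1 codewords.
  weight 2: 2 codewords.
  weight 3: 2 codewords.
  weight 4: 1 codewords.
  weight 5: 4 codewords.
  weight 6: 4 codewords.
  weight 7: 2 codewords.
Minimum distance d = smallest w > 0 with A_w > 0 = 2.
Sanity: Σ A_w = 16 = 2^4 = 16 ✓.


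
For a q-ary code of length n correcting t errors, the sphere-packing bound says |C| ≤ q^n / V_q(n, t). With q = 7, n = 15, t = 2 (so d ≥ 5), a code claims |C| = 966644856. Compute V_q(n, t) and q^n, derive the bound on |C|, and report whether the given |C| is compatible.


V_q(n, t) = 3871, q^n = 4747561509943, Hamming bound = 1226443169, |C| = 966644856 ≤ bound (satisfied).

Step 1: Compute V_q(n, t) = Σ_{j=0}^2 C(n, j) (q−1)^j.
  j = 0: C(15,0)·(6)^0 = 1·1 = 1.
  j = 1: C(15,1)·(6)^1 = 15·6 = 90.
  j = 2: C(15,2)·(6)^2 = 105·36 = 3780.
  V_q(n, t) = 1 + 90 + 3780 = 3871.
Step 2: q^n = 7^15 = 4747561509943.
Step 3: Hamming bound ⌊q^n / V_q(n,t)⌋ = ⌊4747561509943/3871⌋ = 1226443169.
Step 4: Compare |C| = 966644856 to 1226443169: satisfied.
The claimed |C| lies below the Hamming bound.


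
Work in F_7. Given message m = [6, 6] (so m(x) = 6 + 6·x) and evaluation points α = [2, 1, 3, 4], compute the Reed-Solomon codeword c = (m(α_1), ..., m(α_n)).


c = [4, 5, 3, 2]

Message polynomial: m(x) = 6 + 6·x (mod 7).
For each evaluation point α_i, compute m(α_i) mod 7:
  α_1 = 2: Horner steps 6 → 4, so m(2) = 4.
  α_2 = 1: Horner steps 6 → 5, so m(1) = 5.
  α_3 = 3: Horner steps 6 → 3, so m(3) = 3.
  α_4 = 4: Horner steps 6 → 2, so m(4) = 2.
Codeword c = [4, 5, 3, 2] ∈ F_7^4.


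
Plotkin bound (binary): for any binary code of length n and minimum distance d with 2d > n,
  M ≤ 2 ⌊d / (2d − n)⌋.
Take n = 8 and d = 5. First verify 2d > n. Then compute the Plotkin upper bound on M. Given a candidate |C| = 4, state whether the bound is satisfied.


Plotkin bound M ≤ 4; given |C| = 4 ≤ bound (satisfied).

Check applicability: 2d = 10, n = 8.
2d − n = 2 > 0, so Plotkin applies.
Compute d/(2d−n) = 5/2 ≈ 2.5000.
⌊d/(2d−n)⌋ = 2.
Plotkin bound: M ≤ 2·2 = 4.
Given |C| = 4, check: satisfied.
This |C| is at the Plotkin bound.


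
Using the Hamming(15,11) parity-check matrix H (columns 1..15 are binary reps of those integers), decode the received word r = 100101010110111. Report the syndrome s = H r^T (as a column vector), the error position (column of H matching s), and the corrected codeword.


s = (0, 1, 1, 0)^T, error position = 6, corrected codeword c = 100100010110111

Compute s = H r^T mod 2 one row at a time:
  s_1 = 1 + 0 + 1 + 1 + 0 + 1 + 1 + 1 = 6 ≡ 0 (mod 2).
  s_2 = 1 + 0 + 1 + 0 + 0 + 1 + 1 + 1 = 5 ≡ 1 (mod 2).
  s_3 = 0 + 0 + 1 + 0 + 1 + 1 + 1 + 1 = 5 ≡ 1 (mod 2).
  s_4 = 1 + 0 + 0 + 0 + 0 + 1 + 1 + 1 = 4 ≡ 0 (mod 2).
s = (0, 1, 1, 0)^T — this equals column 6 of H (binary 0110), so error is at position 6.
Correct: flip bit 6 of r = 100101010110111 to get c = 100100010110111.


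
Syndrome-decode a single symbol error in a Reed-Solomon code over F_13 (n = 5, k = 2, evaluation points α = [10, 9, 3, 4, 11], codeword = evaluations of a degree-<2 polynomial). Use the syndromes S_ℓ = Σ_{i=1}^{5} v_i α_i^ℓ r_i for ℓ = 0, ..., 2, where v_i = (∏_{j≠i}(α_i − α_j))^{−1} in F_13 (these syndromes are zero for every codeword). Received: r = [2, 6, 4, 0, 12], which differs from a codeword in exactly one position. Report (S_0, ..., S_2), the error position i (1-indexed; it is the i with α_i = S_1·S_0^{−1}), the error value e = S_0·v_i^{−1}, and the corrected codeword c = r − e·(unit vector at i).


S = (5, 3, 7), error at position 5, error magnitude e = 1, c = [2, 6, 4, 0, 11].

Step 1: column multipliers v_i = (∏_{j≠i}(α_i − α_j))^{−1} mod 13.
  i = 1 (α = 10): (10−9)(10−3)(10−4)(10−11) = 1·7·6·(−1) = −42 ≡ 10, so v_1 = 10^{−1} = 4 (mod 13).
  i = 2 (α = 9): (9−10)(9−3)(9−4)(9−11) = (−1)·6·5·(−2) = 60 ≡ 8, so v_2 = 8^{−1} = 5 (mod 13).
  i = 3 (α = 3): (3−10)(3−9)(3−4)(3−11) = (−7)·(−6)·(−1)·(−8) = 336 ≡ 11, so v_3 = 11^{−1} = 6 (mod 13).
  i = 4 (α = 4): (4−10)(4−9)(4−3)(4−11) = (−6)·(−5)·1·(−7) = −210 ≡ 11, so v_4 = 11^{−1} = 6 (mod 13).
  i = 5 (α = 11): (11−10)(11−9)(11−3)(11−4) = 1·2·8·7 = 112 ≡ 8, so v_5 = 8^{−1} = 5 (mod 13).
  v = [4, 5, 6, 6, 5].
Step 2: syndromes of r = [2, 6, 4, 0, 12] (all sums mod 13).
  S_0 = Σ v_i r_i = 4·2 + 5·6 + 6·4 + 6·0 + 5·12 = 122 ≡ 5.
  S_1 = Σ v_i α_i r_i = 4·10·2 + 5·9·6 + 6·3·4 + 6·4·0 + 5·11·12 = 1082 ≡ 3.
  α_i^2 mod 13 = [9, 3, 9, 3, 4].
  S_2 = Σ v_i α_i^2 r_i = 4·9·2 + 5·3·6 + 6·9·4 + 6·3·0 + 5·4·12 = 618 ≡ 7.
  S = (5, 3, 7) ≠ 0, so r is not a codeword (an error is present).
Step 3: locate the error. For a single error e at position i, S_ℓ = v_i·e·α_i^ℓ, so α_err = S_1/S_0.
  S_0^{−1} = 5^{−1} = 8 (mod 13), so α_err = 3·8 = 24 ≡ 11 = α_5. Error position i = 5.
  Consistency check: S_2/S_1 = 7·9 = 63 ≡ 11 = α_err ✓ (single-error assumption holds).
Step 4: error magnitude e = S_0/v_5 = S_0·∏_{j≠5}(α_5 − α_j) = 5·8 = 40 ≡ 1 (mod 13).
Step 5: correct position 5: c_5 = r_5 − e = 12 − 1 ≡ 11 (mod 13). Hence c = [2, 6, 4, 0, 11].
  Check: interpolating c through the α_i gives m(x) = 3 + 9·x (degree < 2) with m(α_i) = c_i for every i, so c is indeed a codeword.


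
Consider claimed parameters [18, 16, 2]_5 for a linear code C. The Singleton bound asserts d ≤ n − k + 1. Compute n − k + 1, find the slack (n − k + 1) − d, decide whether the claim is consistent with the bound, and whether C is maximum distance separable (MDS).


Singleton RHS = n − k + 1 = 3, slack = 1, bound satisfied, not MDS.

Singleton bound: d ≤ n − k + 1.
Here n = 18, k = 16, so n − k + 1 = 3.
Given d = 2, check d ≤ 3: YES.
Slack = (n − k + 1) − d = 1.
The code is NOT MDS (slack = 1 > 0).
Description: the claimed parameters are [18, 16, 2]_5; such a code would be non-MDS.


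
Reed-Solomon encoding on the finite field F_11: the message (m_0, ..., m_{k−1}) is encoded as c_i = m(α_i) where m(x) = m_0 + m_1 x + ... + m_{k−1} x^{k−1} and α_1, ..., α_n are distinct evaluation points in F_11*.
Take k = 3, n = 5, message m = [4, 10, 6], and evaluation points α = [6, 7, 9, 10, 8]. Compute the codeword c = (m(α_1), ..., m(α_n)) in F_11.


c = [5, 5, 8, 0, 6]

Message polynomial: m(x) = 4 + 10·x + 6·x^2 (mod 11).
For each evaluation point α_i, compute m(α_i) mod 11:
  α_1 = 6: Horner steps 6 → 2 → 5, so m(6) = 5.
  α_2 = 7: Horner steps 6 → 8 → 5, so m(7) = 5.
  α_3 = 9: Horner steps 6 → 9 → 8, so m(9) = 8.
  α_4 = 10: Horner steps 6 → 4 → 0, so m(10) = 0.
  α_5 = 8: Horner steps 6 → 3 → 6, so m(8) = 6.
Codeword c = [5, 5, 8, 0, 6] ∈ F_11^5.


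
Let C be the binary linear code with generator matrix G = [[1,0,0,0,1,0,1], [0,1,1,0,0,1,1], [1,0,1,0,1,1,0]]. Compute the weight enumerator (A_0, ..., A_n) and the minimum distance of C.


Weight distribution: A_0 = 1, A_1 = 1, A_3 = 2, A_4 = 3, A_5 = 1. Minimum distance d = 1.

Enumerate all 2^3 = 8 messages m ∈ F_2^3.
For each, compute codeword c = mG in F_2^7, then tally its weight.
  m = 000 → c = 0000000, weight = 0.
  m = 100 → c = 1000101, weight = 3.
  m = 010 → c = 0110011, weight = 4.
  m = 110 → c = 1110110, weight = 5.
  m = 001 → c = 1010110, weight = 4.
  m = 101 → c = 0010011, weight = 3.
  m = 011 → c = 1100101, weight = 4.
  m = 111 → c = 0100000, weight = 1.
Tally weights:
  weight 0: 1 codewords.
  weight 1: 1 codewords.
  weight 3: 2 codewords.
  weight 4: 3 codewords.
  weight 5: 1 codewords.
Minimum distance d = smallest w > 0 with A_w > 0 = 1.
Sanity: Σ A_w = 8 = 2^3 = 8 ✓.


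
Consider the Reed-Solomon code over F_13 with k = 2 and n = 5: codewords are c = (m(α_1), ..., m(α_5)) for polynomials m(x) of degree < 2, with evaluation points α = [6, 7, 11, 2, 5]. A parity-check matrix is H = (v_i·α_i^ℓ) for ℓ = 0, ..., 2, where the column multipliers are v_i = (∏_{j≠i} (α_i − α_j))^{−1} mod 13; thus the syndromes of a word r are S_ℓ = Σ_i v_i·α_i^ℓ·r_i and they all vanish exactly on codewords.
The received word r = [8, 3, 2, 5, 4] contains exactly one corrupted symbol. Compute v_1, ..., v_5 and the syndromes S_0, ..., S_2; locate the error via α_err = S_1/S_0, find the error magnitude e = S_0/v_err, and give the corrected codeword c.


S = (9, 11, 12), error at position 2, error magnitude e = 4, c = [8, 12, 2, 5, 4].

Step 1: column multipliers v_i = (∏_{j≠i}(α_i − α_j))^{−1} mod 13.
  i = 1 (α = 6): (6−7)(6−11)(6−2)(6−5) = (−1)·(−5)·4·1 = 20 ≡ 7, so v_1 = 7^{−1} = 2 (mod 13).
  i = 2 (α = 7): (7−6)(7−11)(7−2)(7−5) = 1·(−4)·5·2 = −40 ≡ 12, so v_2 = 12^{−1} = 12 (mod 13).
  i = 3 (α = 11): (11−6)(11−7)(11−2)(11−5) = 5·4·9·6 = 1080 ≡ 1, so v_3 = 1^{−1} = 1 (mod 13).
  i = 4 (α = 2): (2−6)(2−7)(2−11)(2−5) = (−4)·(−5)·(−9)·(−3) = 540 ≡ 7, so v_4 = 7^{−1} = 2 (mod 13).
  i = 5 (α = 5): (5−6)(5−7)(5−11)(5−2) = (−1)·(−2)·(−6)·3 = −36 ≡ 3, so v_5 = 3^{−1} = 9 (mod 13).
  v = [2, 12, 1, 2, 9].
Step 2: syndromes of r = [8, 3, 2, 5, 4] (all sums mod 13).
  S_0 = Σ v_i r_i = 2·8 + 12·3 + 1·2 + 2·5 + 9·4 = 100 ≡ 9.
  S_1 = Σ v_i α_i r_i = 2·6·8 + 12·7·3 + 1·11·2 + 2·2·5 + 9·5·4 = 570 ≡ 11.
  α_i^2 mod 13 = [10, 10, 4, 4, 12].
  S_2 = Σ v_i α_i^2 r_i = 2·10·8 + 12·10·3 + 1·4·2 + 2·4·5 + 9·12·4 = 1000 ≡ 12.
  S = (9, 11, 12) ≠ 0, so r is not a codeword (an error is present).
Step 3: locate the error. For a single error e at position i, S_ℓ = v_i·e·α_i^ℓ, so α_err = S_1/S_0.
  S_0^{−1} = 9^{−1} = 3 (mod 13), so α_err = 11·3 = 33 ≡ 7 = α_2. Error position i = 2.
  Consistency check: S_2/S_1 = 12·6 = 72 ≡ 7 = α_err ✓ (single-error assumption holds).
Step 4: error magnitude e = S_0/v_2 = S_0·∏_{j≠2}(α_2 − α_j) = 9·12 = 108 ≡ 4 (mod 13).
Step 5: correct position 2: c_2 = r_2 − e = 3 − 4 ≡ 12 (mod 13). Hence c = [8, 12, 2, 5, 4].
  Check: interpolating c through the α_i gives m(x) = 10 + 4·x (degree < 2) with m(α_i) = c_i for every i, so c is indeed a codeword.


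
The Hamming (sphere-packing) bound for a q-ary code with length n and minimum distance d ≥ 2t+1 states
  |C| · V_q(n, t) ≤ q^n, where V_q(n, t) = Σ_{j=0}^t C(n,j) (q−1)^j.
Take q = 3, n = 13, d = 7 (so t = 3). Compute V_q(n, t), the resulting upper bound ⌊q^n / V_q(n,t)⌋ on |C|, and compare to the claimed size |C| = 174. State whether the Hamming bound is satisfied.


V_q(n, t) = 2627, q^n = 1594323, Hamming bound = 606, |C| = 174 ≤ bound (satisfied).

Step 1: Compute V_q(n, t) = Σ_{j=0}^3 C(n, j) (q−1)^j.
  j = 0: C(13,0)·(2)^0 = 1·1 = 1.
  j = 1: C(13,1)·(2)^1 = 13·2 = 26.
  j = 2: C(13,2)·(2)^2 = 78·4 = 312.
  j = 3: C(13,3)·(2)^3 = 286·8 = 2288.
  V_q(n, t) = 1 + 26 + 312 + 2288 = 2627.
Step 2: q^n = 3^13 = 1594323.
Step 3: Hamming bound ⌊q^n / V_q(n,t)⌋ = ⌊1594323/2627⌋ = 606.
Step 4: Compare |C| = 174 to 606: satisfied.
The claimed |C| lies below the Hamming bound.


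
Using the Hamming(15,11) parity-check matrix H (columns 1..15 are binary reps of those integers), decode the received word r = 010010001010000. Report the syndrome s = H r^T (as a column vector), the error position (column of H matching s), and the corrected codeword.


s = (0, 1, 0, 1)^T, error position = 5, corrected codeword c = 010000001010000

Compute s = H r^T mod 2 one row at a time:
  s_1 = 0 + 1 + 0 + 1 + 0 + 0 + 0 + 0 = 2 ≡ 0 (mod 2).
  s_2 = 0 + 1 + 0 + 0 + 0 + 0 + 0 + 0 = 1 ≡ 1 (mod 2).
  s_3 = 1 + 0 + 0 + 0 + 0 + 1 + 0 + 0 = 2 ≡ 0 (mod 2).
  s_4 = 0 + 0 + 1 + 0 + 1 + 1 + 0 + 0 = 3 ≡ 1 (mod 2).
s = (0, 1, 0, 1)^T — this equals column 5 of H (binary 0101), so error is at position 5.
Correct: flip bit 5 of r = 010010001010000 to get c = 010000001010000.


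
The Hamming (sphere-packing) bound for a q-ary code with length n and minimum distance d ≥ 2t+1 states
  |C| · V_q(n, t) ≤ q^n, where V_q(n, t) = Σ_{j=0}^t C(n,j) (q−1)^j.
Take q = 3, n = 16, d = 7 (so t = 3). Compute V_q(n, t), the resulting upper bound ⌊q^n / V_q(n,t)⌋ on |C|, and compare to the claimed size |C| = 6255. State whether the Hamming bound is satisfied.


V_q(n, t) = 4993, q^n = 43046721, Hamming bound = 8621, |C| = 6255 ≤ bound (satisfied).

Step 1: Compute V_q(n, t) = Σ_{j=0}^3 C(n, j) (q−1)^j.
  j = 0: C(16,0)·(2)^0 = 1·1 = 1.
  j = 1: C(16,1)·(2)^1 = 16·2 = 32.
  j = 2: C(16,2)·(2)^2 = 120·4 = 480.
  j = 3: C(16,3)·(2)^3 = 560·8 = 4480.
  V_q(n, t) = 1 + 32 + 480 + 4480 = 4993.
Step 2: q^n = 3^16 = 43046721.
Step 3: Hamming bound ⌊q^n / V_q(n,t)⌋ = ⌊43046721/4993⌋ = 8621.
Step 4: Compare |C| = 6255 to 8621: satisfied.
The claimed |C| lies below the Hamming bound.


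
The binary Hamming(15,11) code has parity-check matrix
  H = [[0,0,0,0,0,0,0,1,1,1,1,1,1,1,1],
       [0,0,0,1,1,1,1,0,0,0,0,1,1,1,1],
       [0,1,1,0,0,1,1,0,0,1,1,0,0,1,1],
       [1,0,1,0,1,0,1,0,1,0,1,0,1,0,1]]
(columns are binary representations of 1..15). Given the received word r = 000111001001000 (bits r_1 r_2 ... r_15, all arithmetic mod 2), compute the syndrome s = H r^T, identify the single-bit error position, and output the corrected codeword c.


s = (0, 0, 1, 0)^T, error position = 2, corrected codeword c = 010111001001000

Compute s = H r^T mod 2 one row at a time:
  s_1 = 0 + 1 + 0 + 0 + 1 + 0 + 0 + 0 = 2 ≡ 0 (mod 2).
  s_2 = 1 + 1 + 1 + 0 + 1 + 0 + 0 + 0 = 4 ≡ 0 (mod 2).
  s_3 = 0 + 0 + 1 + 0 + 0 + 0 + 0 + 0 = 1 ≡ 1 (mod 2).
  s_4 = 0 + 0 + 1 + 0 + 1 + 0 + 0 + 0 = 2 ≡ 0 (mod 2).
s = (0, 0, 1, 0)^T — this equals column 2 of H (binary 0010), so error is at position 2.
Correct: flip bit 2 of r = 000111001001000 to get c = 010111001001000.


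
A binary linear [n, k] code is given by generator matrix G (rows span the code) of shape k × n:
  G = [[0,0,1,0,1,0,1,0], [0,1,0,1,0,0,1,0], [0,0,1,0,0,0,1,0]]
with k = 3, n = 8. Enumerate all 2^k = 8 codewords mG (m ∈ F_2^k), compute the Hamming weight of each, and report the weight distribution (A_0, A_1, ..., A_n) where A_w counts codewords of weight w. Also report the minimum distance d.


Weight distribution: A_0 = 1, A_1 = 1, A_2 = 1, A_3 = 3, A_4 = 2. Minimum distance d = 1.

Enumerate all 2^3 = 8 messages m ∈ F_2^3.
For each, compute codeword c = mG in F_2^8, then tally its weight.
  m = 000 → c = 00000000, weight = 0.
  m = 100 → c = 00101010, weight = 3.
  m = 010 → c = 01010010, weight = 3.
  m = 110 → c = 01111000, weight = 4.
  m = 001 → c = 00100010, weight = 2.
  m = 101 → c = 00001000, weight = 1.
  m = 011 → c = 01110000, weight = 3.
  m = 111 → c = 01011010, weight = 4.
Tally weights:
  weight 0: 1 codewords.
  weight 1: 1 codewords.
  weight 2: 1 codewords.
  weight 3: 3 codewords.
  weight 4: 2 codewords.
Minimum distance d = smallest w > 0 with A_w > 0 = 1.
Sanity: Σ A_w = 8 = 2^3 = 8 ✓.


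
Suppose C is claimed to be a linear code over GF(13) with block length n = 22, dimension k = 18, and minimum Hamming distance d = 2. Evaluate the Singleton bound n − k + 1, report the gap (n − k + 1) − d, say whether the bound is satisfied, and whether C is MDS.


Singleton RHS = n − k + 1 = 5, slack = 3, bound satisfied, not MDS.

Singleton bound: d ≤ n − k + 1.
Here n = 22, k = 18, so n − k + 1 = 5.
Given d = 2, check d ≤ 5: YES.
Slack = (n − k + 1) − d = 3.
The code is NOT MDS (slack = 3 > 0).
Description: the claimed parameters are [22, 18, 2]_13; such a code would be non-MDS.


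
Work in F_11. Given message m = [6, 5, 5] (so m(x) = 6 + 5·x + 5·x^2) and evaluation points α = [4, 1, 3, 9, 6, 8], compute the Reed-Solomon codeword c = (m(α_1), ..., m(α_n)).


c = [7, 5, 0, 5, 7, 3]

Message polynomial: m(x) = 6 + 5·x + 5·x^2 (mod 11).
For each evaluation point α_i, compute m(α_i) mod 11:
  α_1 = 4: Horner steps 5 → 3 → 7, so m(4) = 7.
  α_2 = 1: Horner steps 5 → 10 → 5, so m(1) = 5.
  α_3 = 3: Horner steps 5 → 9 → 0, so m(3) = 0.
  α_4 = 9: Horner steps 5 → 6 → 5, so m(9) = 5.
  α_5 = 6: Horner steps 5 → 2 → 7, so m(6) = 7.
  α_6 = 8: Horner steps 5 → 1 → 3, so m(8) = 3.
Codeword c = [7, 5, 0, 5, 7, 3] ∈ F_11^6.


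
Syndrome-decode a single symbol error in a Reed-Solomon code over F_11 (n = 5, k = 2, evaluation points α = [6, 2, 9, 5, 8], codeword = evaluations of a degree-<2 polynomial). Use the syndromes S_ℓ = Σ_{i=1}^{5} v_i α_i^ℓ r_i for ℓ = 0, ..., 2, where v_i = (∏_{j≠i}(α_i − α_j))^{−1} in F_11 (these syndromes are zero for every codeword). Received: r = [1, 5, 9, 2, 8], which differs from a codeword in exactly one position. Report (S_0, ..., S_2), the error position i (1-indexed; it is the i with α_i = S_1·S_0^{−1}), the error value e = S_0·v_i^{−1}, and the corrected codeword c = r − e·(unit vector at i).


S = (8, 9, 6), error at position 5, error magnitude e = 9, c = [1, 5, 9, 2, 10].

Step 1: column multipliers v_i = (∏_{j≠i}(α_i − α_j))^{−1} mod 11.
  i = 1 (α = 6): (6−2)(6−9)(6−5)(6−8) = 4·(−3)·1·(−2) = 24 ≡ 2, so v_1 = 2^{−1} = 6 (mod 11).
  i = 2 (α = 2): (2−6)(2−9)(2−5)(2−8) = (−4)·(−7)·(−3)·(−6) = 504 ≡ 9, so v_2 = 9^{−1} = 5 (mod 11).
  i = 3 (α = 9): (9−6)(9−2)(9−5)(9−8) = 3·7·4·1 = 84 ≡ 7, so v_3 = 7^{−1} = 8 (mod 11).
  i = 4 (α = 5): (5−6)(5−2)(5−9)(5−8) = (−1)·3·(−4)·(−3) = −36 ≡ 8, so v_4 = 8^{−1} = 7 (mod 11).
  i = 5 (α = 8): (8−6)(8−2)(8−9)(8−5) = 2·6·(−1)·3 = −36 ≡ 8, so v_5 = 8^{−1} = 7 (mod 11).
  v = [6, 5, 8, 7, 7].
Step 2: syndromes of r = [1, 5, 9, 2, 8] (all sums mod 11).
  S_0 = Σ v_i r_i = 6·1 + 5·5 + 8·9 + 7·2 + 7·8 = 173 ≡ 8.
  S_1 = Σ v_i α_i r_i = 6·6·1 + 5·2·5 + 8·9·9 + 7·5·2 + 7·8·8 = 1252 ≡ 9.
  α_i^2 mod 11 = [3, 4, 4, 3, 9].
  S_2 = Σ v_i α_i^2 r_i = 6·3·1 + 5·4·5 + 8·4·9 + 7·3·2 + 7·9·8 = 952 ≡ 6.
  S = (8, 9, 6) ≠ 0, so r is not a codeword (an error is present).
Step 3: locate the error. For a single error e at position i, S_ℓ = v_i·e·α_i^ℓ, so α_err = S_1/S_0.
  S_0^{−1} = 8^{−1} = 7 (mod 11), so α_err = 9·7 = 63 ≡ 8 = α_5. Error position i = 5.
  Consistency check: S_2/S_1 = 6·5 = 30 ≡ 8 = α_err ✓ (single-error assumption holds).
Step 4: error magnitude e = S_0/v_5 = S_0·∏_{j≠5}(α_5 − α_j) = 8·8 = 64 ≡ 9 (mod 11).
Step 5: correct position 5: c_5 = r_5 − e = 8 − 9 ≡ 10 (mod 11). Hence c = [1, 5, 9, 2, 10].
  Check: interpolating c through the α_i gives m(x) = 7 + 10·x (degree < 2) with m(α_i) = c_i for every i, so c is indeed a codeword.


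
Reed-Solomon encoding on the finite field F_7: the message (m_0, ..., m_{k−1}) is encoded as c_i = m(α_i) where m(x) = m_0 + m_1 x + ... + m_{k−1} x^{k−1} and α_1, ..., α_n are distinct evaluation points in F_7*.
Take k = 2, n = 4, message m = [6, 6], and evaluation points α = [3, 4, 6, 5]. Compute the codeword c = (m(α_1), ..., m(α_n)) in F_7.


c = [3, 2, 0, 1]

Message polynomial: m(x) = 6 + 6·x (mod 7).
For each evaluation point α_i, compute m(α_i) mod 7:
  α_1 = 3: Horner steps 6 → 3, so m(3) = 3.
  α_2 = 4: Horner steps 6 → 2, so m(4) = 2.
  α_3 = 6: Horner steps 6 → 0, so m(6) = 0.
  α_4 = 5: Horner steps 6 → 1, so m(5) = 1.
Codeword c = [3, 2, 0, 1] ∈ F_7^4.


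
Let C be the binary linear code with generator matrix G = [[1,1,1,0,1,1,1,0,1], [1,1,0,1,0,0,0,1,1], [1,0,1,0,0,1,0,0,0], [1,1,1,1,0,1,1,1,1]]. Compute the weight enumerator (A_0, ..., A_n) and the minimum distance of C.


Weight distribution: A_0 = 1, A_2 = 1, A_3 = 3, A_4 = 2, A_5 = 4, A_6 = 3, A_7 = 1, A_8 = 1. Minimum distance d = 2.

Enumerate all 2^4 = 16 messages m ∈ F_2^4.
For each, compute codeword c = mG in F_2^9, then tally its weight.
  m = 0000 → c = 000000000, weight = 0.
  m = 1000 → c = 111011101, weight = 7.
  m = 0100 → c = 110100011, weight = 5.
  m = 1100 → c = 001111110, weight = 6.
  m = 0010 → c = 101001000, weight = 3.
  m = 1010 → c = 010010101, weight = 4.
  m = 0110 → c = 011101011, weight = 6.
  m = 1110 → c = 100110110, weight = 5.
  m = 0001 → c = 111101111, weight = 8.
  m = 1001 → c = 000110010, weight = 3.
  m = 0101 → c = 001001100, weight = 3.
  m = 1101 → c = 110010001, weight = 4.
  m = 0011 → c = 010100111, weight = 5.
  m = 1011 → c = 101111010, weight = 6.
  m = 0111 → c = 100000100, weight = 2.
  m = 1111 → c = 011011001, weight = 5.
Tally weights:
  weight 0: 1 codewords.
  weight 2: 1 codewords.
  weight 3: 3 codewords.
  weight 4: 2 codewords.
  weight 5: 4 codewords.
  weight 6: 3 codewords.
  weight 7: 1 codewords.
  weight 8: 1 codewords.
Minimum distance d = smallest w > 0 with A_w > 0 = 2.
Sanity: Σ A_w = 16 = 2^4 = 16 ✓.


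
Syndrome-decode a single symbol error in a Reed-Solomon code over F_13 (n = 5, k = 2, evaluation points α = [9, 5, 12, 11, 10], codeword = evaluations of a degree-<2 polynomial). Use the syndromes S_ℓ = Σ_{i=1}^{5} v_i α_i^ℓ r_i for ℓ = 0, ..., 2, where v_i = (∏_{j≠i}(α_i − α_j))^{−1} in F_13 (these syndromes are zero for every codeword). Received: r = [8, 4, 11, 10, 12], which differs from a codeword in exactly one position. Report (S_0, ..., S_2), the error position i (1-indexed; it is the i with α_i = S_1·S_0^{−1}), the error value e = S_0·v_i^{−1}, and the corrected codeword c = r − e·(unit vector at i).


S = (12, 3, 4), error at position 5, error magnitude e = 3, c = [8, 4, 11, 10, 9].

Step 1: column multipliers v_i = (∏_{j≠i}(α_i − α_j))^{−1} mod 13.
  i = 1 (α = 9): (9−5)(9−12)(9−11)(9−10) = 4·(−3)·(−2)·(−1) = −24 ≡ 2, so v_1 = 2^{−1} = 7 (mod 13).
  i = 2 (α = 5): (5−9)(5−12)(5−11)(5−10) = (−4)·(−7)·(−6)·(−5) = 840 ≡ 8, so v_2 = 8^{−1} = 5 (mod 13).
  i = 3 (α = 12): (12−9)(12−5)(12−11)(12−10) = 3·7·1·2 = 42 ≡ 3, so v_3 = 3^{−1} = 9 (mod 13).
  i = 4 (α = 11): (11−9)(11−5)(11−12)(11−10) = 2·6·(−1)·1 = −12 ≡ 1, so v_4 = 1^{−1} = 1 (mod 13).
  i = 5 (α = 10): (10−9)(10−5)(10−12)(10−11) = 1·5·(−2)·(−1) = 10 ≡ 10, so v_5 = 10^{−1} = 4 (mod 13).
  v = [7, 5, 9, 1, 4].
Step 2: syndromes of r = [8, 4, 11, 10, 12] (all sums mod 13).
  S_0 = Σ v_i r_i = 7·8 + 5·4 + 9·11 + 1·10 + 4·12 = 233 ≡ 12.
  S_1 = Σ v_i α_i r_i = 7·9·8 + 5·5·4 + 9·12·11 + 1·11·10 + 4·10·12 = 2382 ≡ 3.
  α_i^2 mod 13 = [3, 12, 1, 4, 9].
  S_2 = Σ v_i α_i^2 r_i = 7·3·8 + 5·12·4 + 9·1·11 + 1·4·10 + 4·9·12 = 979 ≡ 4.
  S = (12, 3, 4) ≠ 0, so r is not a codeword (an error is present).
Step 3: locate the error. For a single error e at position i, S_ℓ = v_i·e·α_i^ℓ, so α_err = S_1/S_0.
  S_0^{−1} = 12^{−1} = 12 (mod 13), so α_err = 3·12 = 36 ≡ 10 = α_5. Error position i = 5.
  Consistency check: S_2/S_1 = 4·9 = 36 ≡ 10 = α_err ✓ (single-error assumption holds).
Step 4: error magnitude e = S_0/v_5 = S_0·∏_{j≠5}(α_5 − α_j) = 12·10 = 120 ≡ 3 (mod 13).
Step 5: correct position 5: c_5 = r_5 − e = 12 − 3 ≡ 9 (mod 13). Hence c = [8, 4, 11, 10, 9].
  Check: interpolating c through the α_i gives m(x) = 12 + 1·x (degree < 2) with m(α_i) = c_i for every i, so c is indeed a codeword.


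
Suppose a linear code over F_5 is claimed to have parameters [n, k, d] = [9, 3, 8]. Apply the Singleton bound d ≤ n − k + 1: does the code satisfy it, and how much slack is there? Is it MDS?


Singleton RHS = n − k + 1 = 7, slack = -1, bound violated (no such code; not MDS).

Singleton bound: d ≤ n − k + 1.
Here n = 9, k = 3, so n − k + 1 = 7.
Given d = 8, check d ≤ 7: NO.
Slack = (n − k + 1) − d = -1.
The slack is negative: d = 8 exceeds n − k + 1 = 7 by 1, so the Singleton bound is violated and no linear [9, 3, 8]_5 code can exist. In particular it is not MDS (MDS requires d = n − k + 1 exactly).
Description: the claimed parameters are [9, 3, 8]_5; such a code would be impossible (violates the Singleton bound).


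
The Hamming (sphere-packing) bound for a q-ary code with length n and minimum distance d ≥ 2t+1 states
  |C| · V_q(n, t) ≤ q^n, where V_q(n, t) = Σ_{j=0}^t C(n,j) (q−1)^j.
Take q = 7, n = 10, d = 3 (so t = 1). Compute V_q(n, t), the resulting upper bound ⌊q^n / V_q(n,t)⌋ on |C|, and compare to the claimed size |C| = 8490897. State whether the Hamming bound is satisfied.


V_q(n, t) = 61, q^n = 282475249, Hamming bound = 4630741, |C| = 8490897 > bound (violated).

Step 1: Compute V_q(n, t) = Σ_{j=0}^1 C(n, j) (q−1)^j.
  j = 0: C(10,0)·(6)^0 = 1·1 = 1.
  j = 1: C(10,1)·(6)^1 = 10·6 = 60.
  V_q(n, t) = 1 + 60 = 61.
Step 2: q^n = 7^10 = 282475249.
Step 3: Hamming bound ⌊q^n / V_q(n,t)⌋ = ⌊282475249/61⌋ = 4630741.
Step 4: Compare |C| = 8490897 to 4630741: violated.
The claimed |C| lies above the Hamming bound, so no 7-ary code of length 10 with d ≥ 3 can have 8490897 codewords.


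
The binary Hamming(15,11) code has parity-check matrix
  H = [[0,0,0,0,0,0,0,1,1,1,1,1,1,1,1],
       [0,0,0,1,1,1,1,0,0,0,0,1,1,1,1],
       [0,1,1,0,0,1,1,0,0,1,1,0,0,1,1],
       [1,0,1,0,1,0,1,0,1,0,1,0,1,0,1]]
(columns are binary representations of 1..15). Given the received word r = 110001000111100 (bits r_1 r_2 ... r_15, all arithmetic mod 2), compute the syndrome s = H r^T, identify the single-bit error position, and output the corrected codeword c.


s = (0, 1, 0, 1)^T, error position = 5, corrected codeword c = 110011000111100

Compute s = H r^T mod 2 one row at a time:
  s_1 = 0 + 0 + 1 + 1 + 1 + 1 + 0 + 0 = 4 ≡ 0 (mod 2).
  s_2 = 0 + 0 + 1 + 0 + 1 + 1 + 0 + 0 = 3 ≡ 1 (mod 2).
  s_3 = 1 + 0 + 1 + 0 + 1 + 1 + 0 + 0 = 4 ≡ 0 (mod 2).
  s_4 = 1 + 0 + 0 + 0 + 0 + 1 + 1 + 0 = 3 ≡ 1 (mod 2).
s = (0, 1, 0, 1)^T — this equals column 5 of H (binary 0101), so error is at position 5.
Correct: flip bit 5 of r = 110001000111100 to get c = 110011000111100.


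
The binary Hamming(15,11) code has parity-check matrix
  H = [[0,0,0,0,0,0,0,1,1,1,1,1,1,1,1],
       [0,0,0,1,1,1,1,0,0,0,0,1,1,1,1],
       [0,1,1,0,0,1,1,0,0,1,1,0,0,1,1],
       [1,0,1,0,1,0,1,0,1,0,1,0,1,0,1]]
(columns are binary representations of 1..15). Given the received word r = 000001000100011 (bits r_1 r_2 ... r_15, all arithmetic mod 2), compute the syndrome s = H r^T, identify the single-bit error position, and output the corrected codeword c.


s = (1, 1, 0, 1)^T, error position = 13, corrected codeword c = 000001000100111

Compute s = H r^T mod 2 one row at a time:
  s_1 = 0 + 0 + 1 + 0 + 0 + 0 + 1 + 1 = 3 ≡ 1 (mod 2).
  s_2 = 0 + 0 + 1 + 0 + 0 + 0 + 1 + 1 = 3 ≡ 1 (mod 2).
  s_3 = 0 + 0 + 1 + 0 + 1 + 0 + 1 + 1 = 4 ≡ 0 (mod 2).
  s_4 = 0 + 0 + 0 + 0 + 0 + 0 + 0 + 1 = 1 ≡ 1 (mod 2).
s = (1, 1, 0, 1)^T — this equals column 13 of H (binary 1101), so error is at position 13.
Correct: flip bit 13 of r = 000001000100011 to get c = 000001000100111.


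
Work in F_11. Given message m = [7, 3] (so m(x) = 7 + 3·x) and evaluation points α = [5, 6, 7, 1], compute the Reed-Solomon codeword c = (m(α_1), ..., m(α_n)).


c = [0, 3, 6, 10]

Message polynomial: m(x) = 7 + 3·x (mod 11).
For each evaluation point α_i, compute m(α_i) mod 11:
  α_1 = 5: Horner steps 3 → 0, so m(5) = 0.
  α_2 = 6: Horner steps 3 → 3, so m(6) = 3.
  α_3 = 7: Horner steps 3 → 6, so m(7) = 6.
  α_4 = 1: Horner steps 3 → 10, so m(1) = 10.
Codeword c = [0, 3, 6, 10] ∈ F_11^4.


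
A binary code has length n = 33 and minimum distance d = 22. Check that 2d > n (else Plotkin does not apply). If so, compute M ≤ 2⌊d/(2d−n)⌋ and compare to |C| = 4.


Plotkin bound M ≤ 4; given |C| = 4 ≤ bound (satisfied).

Check applicability: 2d = 44, n = 33.
2d − n = 11 > 0, so Plotkin applies.
Compute d/(2d−n) = 22/11 ≈ 2.0000.
⌊d/(2d−n)⌋ = 2.
Plotkin bound: M ≤ 2·2 = 4.
Given |C| = 4, check: satisfied.
This |C| is at the Plotkin bound.


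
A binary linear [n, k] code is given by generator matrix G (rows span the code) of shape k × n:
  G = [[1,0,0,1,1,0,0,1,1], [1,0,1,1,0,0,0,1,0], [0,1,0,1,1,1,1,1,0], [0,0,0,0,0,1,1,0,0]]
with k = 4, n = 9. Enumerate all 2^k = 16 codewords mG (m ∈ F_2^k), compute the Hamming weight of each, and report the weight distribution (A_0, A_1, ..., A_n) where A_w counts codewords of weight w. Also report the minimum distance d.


Weight distribution: A_0 = 1, A_2 = 1, A_3 = 2, A_4 = 3, A_5 = 4, A_6 = 3, A_7 = 2. Minimum distance d = 2.

Enumerate all 2^4 = 16 messages m ∈ F_2^4.
For each, compute codeword c = mG in F_2^9, then tally its weight.
  m = 0000 → c = 000000000, weight = 0.
  m = 1000 → c = 100110011, weight = 5.
  m = 0100 → c = 101100010, weight = 4.
  m = 1100 → c = 001010001, weight = 3.
  m = 0010 → c = 010111110, weight = 6.
  m = 1010 → c = 110001101, weight = 5.
  m = 0110 → c = 111011100, weight = 6.
  m = 1110 → c = 011101111, weight = 7.
  m = 0001 → c = 000001100, weight = 2.
  m = 1001 → c = 100111111, weight = 7.
  m = 0101 → c = 101101110, weight = 6.
  m = 1101 → c = 001011101, weight = 5.
  m = 0011 → c = 010110010, weight = 4.
  m = 1011 → c = 110000001, weight = 3.
  m = 0111 → c = 111010000, weight = 4.
  m = 1111 → c = 011100011, weight = 5.
Tally weights:
  weight 0: 1 codewords.
  weight 2: 1 codewords.
  weight 3: 2 codewords.
  weight 4: 3 codewords.
  weight 5: 4 codewords.
  weight 6: 3 codewords.
  weight 7: 2 codewords.
Minimum distance d = smallest w > 0 with A_w > 0 = 2.
Sanity: Σ A_w = 16 = 2^4 = 16 ✓.


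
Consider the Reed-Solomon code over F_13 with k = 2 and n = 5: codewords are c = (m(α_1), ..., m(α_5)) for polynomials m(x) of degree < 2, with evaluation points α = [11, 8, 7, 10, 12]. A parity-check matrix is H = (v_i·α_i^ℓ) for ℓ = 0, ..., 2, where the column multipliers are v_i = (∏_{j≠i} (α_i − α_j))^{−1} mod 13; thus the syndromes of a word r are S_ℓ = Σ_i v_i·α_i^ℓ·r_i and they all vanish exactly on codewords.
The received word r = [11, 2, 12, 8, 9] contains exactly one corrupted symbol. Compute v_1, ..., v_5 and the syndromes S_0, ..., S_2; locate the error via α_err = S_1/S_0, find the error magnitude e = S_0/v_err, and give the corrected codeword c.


S = (8, 5, 8), error at position 5, error magnitude e = 8, c = [11, 2, 12, 8, 1].

Step 1: column multipliers v_i = (∏_{j≠i}(α_i − α_j))^{−1} mod 13.
  i = 1 (α = 11): (11−8)(11−7)(11−10)(11−12) = 3·4·1·(−1) = −12 ≡ 1, so v_1 = 1^{−1} = 1 (mod 13).
  i = 2 (α = 8): (8−11)(8−7)(8−10)(8−12) = (−3)·1·(−2)·(−4) = −24 ≡ 2, so v_2 = 2^{−1} = 7 (mod 13).
  i = 3 (α = 7): (7−11)(7−8)(7−10)(7−12) = (−4)·(−1)·(−3)·(−5) = 60 ≡ 8, so v_3 = 8^{−1} = 5 (mod 13).
  i = 4 (α = 10): (10−11)(10−8)(10−7)(10−12) = (−1)·2·3·(−2) = 12 ≡ 12, so v_4 = 12^{−1} = 12 (mod 13).
  i = 5 (α = 12): (12−11)(12−8)(12−7)(12−10) = 1·4·5·2 = 40 ≡ 1, so v_5 = 1^{−1} = 1 (mod 13).
  v = [1, 7, 5, 12, 1].
Step 2: syndromes of r = [11, 2, 12, 8, 9] (all sums mod 13).
  S_0 = Σ v_i r_i = 1·11 + 7·2 + 5·12 + 12·8 + 1·9 = 190 ≡ 8.
  S_1 = Σ v_i α_i r_i = 1·11·11 + 7·8·2 + 5·7·12 + 12·10·8 + 1·12·9 = 1721 ≡ 5.
  α_i^2 mod 13 = [4, 12, 10, 9, 1].
  S_2 = Σ v_i α_i^2 r_i = 1·4·11 + 7·12·2 + 5·10·12 + 12·9·8 + 1·1·9 = 1685 ≡ 8.
  S = (8, 5, 8) ≠ 0, so r is not a codeword (an error is present).
Step 3: locate the error. For a single error e at position i, S_ℓ = v_i·e·α_i^ℓ, so α_err = S_1/S_0.
  S_0^{−1} = 8^{−1} = 5 (mod 13), so α_err = 5·5 = 25 ≡ 12 = α_5. Error position i = 5.
  Consistency check: S_2/S_1 = 8·8 = 64 ≡ 12 = α_err ✓ (single-error assumption holds).
Step 4: error magnitude e = S_0/v_5 = S_0·∏_{j≠5}(α_5 − α_j) = 8·1 = 8 ≡ 8 (mod 13).
Step 5: correct position 5: c_5 = r_5 − e = 9 − 8 ≡ 1 (mod 13). Hence c = [11, 2, 12, 8, 1].
  Check: interpolating c through the α_i gives m(x) = 4 + 3·x (degree < 2) with m(α_i) = c_i for every i, so c is indeed a codeword.


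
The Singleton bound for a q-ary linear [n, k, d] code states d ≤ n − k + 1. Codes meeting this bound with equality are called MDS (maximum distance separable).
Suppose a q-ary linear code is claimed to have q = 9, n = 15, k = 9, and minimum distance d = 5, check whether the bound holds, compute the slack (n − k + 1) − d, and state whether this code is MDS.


Singleton RHS = n − k + 1 = 7, slack = 2, bound satisfied, not MDS.

Singleton bound: d ≤ n − k + 1.
Here n = 15, k = 9, so n − k + 1 = 7.
Given d = 5, check d ≤ 7: YES.
Slack = (n − k + 1) − d = 2.
The code is NOT MDS (slack = 2 > 0).
Description: the claimed parameters are [15, 9, 5]_9; such a code would be non-MDS.


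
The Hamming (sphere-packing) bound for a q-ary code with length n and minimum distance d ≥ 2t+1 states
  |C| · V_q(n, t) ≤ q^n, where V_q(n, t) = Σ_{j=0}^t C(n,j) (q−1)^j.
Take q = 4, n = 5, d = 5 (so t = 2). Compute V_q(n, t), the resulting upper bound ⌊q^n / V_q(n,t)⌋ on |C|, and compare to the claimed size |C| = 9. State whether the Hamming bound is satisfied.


V_q(n, t) = 106, q^n = 1024, Hamming bound = 9, |C| = 9 ≤ bound (satisfied).

Step 1: Compute V_q(n, t) = Σ_{j=0}^2 C(n, j) (q−1)^j.
  j = 0: C(5,0)·(3)^0 = 1·1 = 1.
  j = 1: C(5,1)·(3)^1 = 5·3 = 15.
  j = 2: C(5,2)·(3)^2 = 10·9 = 90.
  V_q(n, t) = 1 + 15 + 90 = 106.
Step 2: q^n = 4^5 = 1024.
Step 3: Hamming bound ⌊q^n / V_q(n,t)⌋ = ⌊1024/106⌋ = 9.
Step 4: Compare |C| = 9 to 9: satisfied.
The claimed |C| lies at the Hamming bound (tight).


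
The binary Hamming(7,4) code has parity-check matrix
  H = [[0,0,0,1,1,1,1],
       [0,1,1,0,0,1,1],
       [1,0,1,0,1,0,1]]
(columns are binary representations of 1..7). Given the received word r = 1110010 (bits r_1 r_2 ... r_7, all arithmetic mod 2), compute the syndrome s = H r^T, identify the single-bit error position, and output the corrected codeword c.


s = (1, 1, 0)^T, error position = 6, corrected codeword c = 1110000

Compute s = H r^T mod 2 one row at a time:
  s_1 = 0 + 0 + 1 + 0 = 1 ≡ 1 (mod 2).
  s_2 = 1 + 1 + 1 + 0 = 3 ≡ 1 (mod 2).
  s_3 = 1 + 1 + 0 + 0 = 2 ≡ 0 (mod 2).
s = (1, 1, 0)^T — this equals column 6 of H (binary 110), so error is at position 6.
Correct: flip bit 6 of r = 1110010 to get c = 1110000.


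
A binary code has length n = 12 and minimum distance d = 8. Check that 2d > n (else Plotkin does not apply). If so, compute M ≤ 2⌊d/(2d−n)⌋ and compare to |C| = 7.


Plotkin bound M ≤ 4; given |C| = 7 > bound (violated).

Check applicability: 2d = 16, n = 12.
2d − n = 4 > 0, so Plotkin applies.
Compute d/(2d−n) = 8/4 ≈ 2.0000.
⌊d/(2d−n)⌋ = 2.
Plotkin bound: M ≤ 2·2 = 4.
Given |C| = 7, check: VIOLATED.
This |C| is above the Plotkin bound, so no binary code with n = 12, d = 8 and 7 codewords exists.


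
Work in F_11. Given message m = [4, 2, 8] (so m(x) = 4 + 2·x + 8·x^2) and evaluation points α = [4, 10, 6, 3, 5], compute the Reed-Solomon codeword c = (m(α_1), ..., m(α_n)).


c = [8, 10, 7, 5, 5]

Message polynomial: m(x) = 4 + 2·x + 8·x^2 (mod 11).
For each evaluation point α_i, compute m(α_i) mod 11:
  α_1 = 4: Horner steps 8 → 1 → 8, so m(4) = 8.
  α_2 = 10: Horner steps 8 → 5 → 10, so m(10) = 10.
  α_3 = 6: Horner steps 8 → 6 → 7, so m(6) = 7.
  α_4 = 3: Horner steps 8 → 4 → 5, so m(3) = 5.
  α_5 = 5: Horner steps 8 → 9 → 5, so m(5) = 5.
Codeword c = [8, 10, 7, 5, 5] ∈ F_11^5.


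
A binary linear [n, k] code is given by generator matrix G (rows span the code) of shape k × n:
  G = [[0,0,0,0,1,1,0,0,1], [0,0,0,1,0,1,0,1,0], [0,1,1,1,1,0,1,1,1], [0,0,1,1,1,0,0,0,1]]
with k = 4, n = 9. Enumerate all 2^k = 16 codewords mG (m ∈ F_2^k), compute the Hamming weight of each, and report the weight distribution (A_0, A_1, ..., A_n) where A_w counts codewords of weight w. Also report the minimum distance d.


Weight distribution: A_0 = 1, A_2 = 1, A_3 = 5, A_4 = 3, A_5 = 2, A_6 = 3, A_7 = 1. Minimum distance d = 2.

Enumerate all 2^4 = 16 messages m ∈ F_2^4.
For each, compute codeword c = mG in F_2^9, then tally its weight.
  m = 0000 → c = 000000000, weight = 0.
  m = 1000 → c = 000011001, weight = 3.
  m = 0100 → c = 000101010, weight = 3.
  m = 1100 → c = 000110011, weight = 4.
  m = 0010 → c = 011110111, weight = 7.
  m = 1010 → c = 011101110, weight = 6.
  m = 0110 → c = 011011101, weight = 6.
  m = 1110 → c = 011000100, weight = 3.
  m = 0001 → c = 001110001, weight = 4.
  m = 1001 → c = 001101000, weight = 3.
  m = 0101 → c = 001011011, weight = 5.
  m = 1101 → c = 001000010, weight = 2.
  m = 0011 → c = 010000110, weight = 3.
  m = 1011 → c = 010011111, weight = 6.
  m = 0111 → c = 010101100, weight = 4.
  m = 1111 → c = 010110101, weight = 5.
Tally weights:
  weight 0: 1 codewords.
  weight 2: 1 codewords.
  weight 3: 5 codewords.
  weight 4: 3 codewords.
  weight 5: 2 codewords.
  weight 6: 3 codewords.
  weight 7: 1 codewords.
Minimum distance d = smallest w > 0 with A_w > 0 = 2.
Sanity: Σ A_w = 16 = 2^4 = 16 ✓.


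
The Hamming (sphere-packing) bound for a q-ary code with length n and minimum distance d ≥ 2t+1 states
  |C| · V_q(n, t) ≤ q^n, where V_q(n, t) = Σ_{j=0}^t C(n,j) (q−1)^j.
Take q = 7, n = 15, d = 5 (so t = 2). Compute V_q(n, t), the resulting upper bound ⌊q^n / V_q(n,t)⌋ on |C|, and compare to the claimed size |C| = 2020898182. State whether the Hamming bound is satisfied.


V_q(n, t) = 3871, q^n = 4747561509943, Hamming bound = 1226443169, |C| = 2020898182 > bound (violated).

Step 1: Compute V_q(n, t) = Σ_{j=0}^2 C(n, j) (q−1)^j.
  j = 0: C(15,0)·(6)^0 = 1·1 = 1.
  j = 1: C(15,1)·(6)^1 = 15·6 = 90.
  j = 2: C(15,2)·(6)^2 = 105·36 = 3780.
  V_q(n, t) = 1 + 90 + 3780 = 3871.
Step 2: q^n = 7^15 = 4747561509943.
Step 3: Hamming bound ⌊q^n / V_q(n,t)⌋ = ⌊4747561509943/3871⌋ = 1226443169.
Step 4: Compare |C| = 2020898182 to 1226443169: violated.
The claimed |C| lies above the Hamming bound, so no 7-ary code of length 15 with d ≥ 5 can have 2020898182 codewords.


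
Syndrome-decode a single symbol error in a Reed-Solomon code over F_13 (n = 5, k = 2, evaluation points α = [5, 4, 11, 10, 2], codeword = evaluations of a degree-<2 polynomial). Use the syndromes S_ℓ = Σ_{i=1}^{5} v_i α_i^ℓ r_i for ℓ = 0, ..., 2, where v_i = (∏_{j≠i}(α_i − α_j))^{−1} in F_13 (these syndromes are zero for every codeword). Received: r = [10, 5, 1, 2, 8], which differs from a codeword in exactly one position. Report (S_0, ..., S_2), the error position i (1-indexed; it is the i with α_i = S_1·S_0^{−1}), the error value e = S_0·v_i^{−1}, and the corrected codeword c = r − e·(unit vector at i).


S = (12, 3, 4), error at position 4, error magnitude e = 6, c = [10, 5, 1, 9, 8].

Step 1: column multipliers v_i = (∏_{j≠i}(α_i − α_j))^{−1} mod 13.
  i = 1 (α = 5): (5−4)(5−11)(5−10)(5−2) = 1·(−6)·(−5)·3 = 90 ≡ 12, so v_1 = 12^{−1} = 12 (mod 13).
  i = 2 (α = 4): (4−5)(4−11)(4−10)(4−2) = (−1)·(−7)·(−6)·2 = −84 ≡ 7, so v_2 = 7^{−1} = 2 (mod 13).
  i = 3 (α = 11): (11−5)(11−4)(11−10)(11−2) = 6·7·1·9 = 378 ≡ 1, so v_3 = 1^{−1} = 1 (mod 13).
  i = 4 (α = 10): (10−5)(10−4)(10−11)(10−2) = 5·6·(−1)·8 = −240 ≡ 7, so v_4 = 7^{−1} = 2 (mod 13).
  i = 5 (α = 2): (2−5)(2−4)(2−11)(2−10) = (−3)·(−2)·(−9)·(−8) = 432 ≡ 3, so v_5 = 3^{−1} = 9 (mod 13).
  v = [12, 2, 1, 2, 9].
Step 2: syndromes of r = [10, 5, 1, 2, 8] (all sums mod 13).
  S_0 = Σ v_i r_i = 12·10 + 2·5 + 1·1 + 2·2 + 9·8 = 207 ≡ 12.
  S_1 = Σ v_i α_i r_i = 12·5·10 + 2·4·5 + 1·11·1 + 2·10·2 + 9·2·8 = 835 ≡ 3.
  α_i^2 mod 13 = [12, 3, 4, 9, 4].
  S_2 = Σ v_i α_i^2 r_i = 12·12·10 + 2·3·5 + 1·4·1 + 2·9·2 + 9·4·8 = 1798 ≡ 4.
  S = (12, 3, 4) ≠ 0, so r is not a codeword (an error is present).
Step 3: locate the error. For a single error e at position i, S_ℓ = v_i·e·α_i^ℓ, so α_err = S_1/S_0.
  S_0^{−1} = 12^{−1} = 12 (mod 13), so α_err = 3·12 = 36 ≡ 10 = α_4. Error position i = 4.
  Consistency check: S_2/S_1 = 4·9 = 36 ≡ 10 = α_err ✓ (single-error assumption holds).
Step 4: error magnitude e = S_0/v_4 = S_0·∏_{j≠4}(α_4 − α_j) = 12·7 = 84 ≡ 6 (mod 13).
Step 5: correct position 4: c_4 = r_4 − e = 2 − 6 ≡ 9 (mod 13). Hence c = [10, 5, 1, 9, 8].
  Check: interpolating c through the α_i gives m(x) = 11 + 5·x (degree < 2) with m(α_i) = c_i for every i, so c is indeed a codeword.
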